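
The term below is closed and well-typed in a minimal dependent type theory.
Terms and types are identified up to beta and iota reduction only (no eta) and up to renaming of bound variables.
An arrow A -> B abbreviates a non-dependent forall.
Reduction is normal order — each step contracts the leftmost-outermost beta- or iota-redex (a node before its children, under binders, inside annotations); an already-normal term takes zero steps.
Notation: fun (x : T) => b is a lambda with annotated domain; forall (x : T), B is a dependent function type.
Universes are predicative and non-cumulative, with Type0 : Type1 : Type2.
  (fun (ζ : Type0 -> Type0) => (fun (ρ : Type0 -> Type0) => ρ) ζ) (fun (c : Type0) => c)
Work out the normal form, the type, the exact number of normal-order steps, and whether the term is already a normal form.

reduced normal form:
  fun (ζ : Type0) => ζ
type:
  Type0 -> Type0
reduction steps (normal order): 2
term was already normal: no
first redex: a beta-redex


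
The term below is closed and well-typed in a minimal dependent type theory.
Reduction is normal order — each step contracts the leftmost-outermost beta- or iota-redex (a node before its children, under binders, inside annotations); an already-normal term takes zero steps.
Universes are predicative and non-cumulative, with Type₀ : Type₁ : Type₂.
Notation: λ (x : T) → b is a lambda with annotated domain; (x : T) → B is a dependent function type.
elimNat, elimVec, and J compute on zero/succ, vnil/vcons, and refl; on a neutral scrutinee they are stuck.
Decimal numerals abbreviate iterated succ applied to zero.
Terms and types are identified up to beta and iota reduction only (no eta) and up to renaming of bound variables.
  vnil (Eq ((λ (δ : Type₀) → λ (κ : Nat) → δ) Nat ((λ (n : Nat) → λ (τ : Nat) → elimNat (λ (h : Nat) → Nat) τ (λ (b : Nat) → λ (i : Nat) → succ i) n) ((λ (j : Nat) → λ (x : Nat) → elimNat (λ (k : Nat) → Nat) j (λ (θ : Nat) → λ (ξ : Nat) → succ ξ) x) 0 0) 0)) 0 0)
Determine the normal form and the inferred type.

normal form:
  vnil (Eq Nat 0 0)
type:
  Vec (Eq Nat 0 0) 0
observation: the first redex contracted is a beta-redex; the normal form is reached in 2 normal-order steps.


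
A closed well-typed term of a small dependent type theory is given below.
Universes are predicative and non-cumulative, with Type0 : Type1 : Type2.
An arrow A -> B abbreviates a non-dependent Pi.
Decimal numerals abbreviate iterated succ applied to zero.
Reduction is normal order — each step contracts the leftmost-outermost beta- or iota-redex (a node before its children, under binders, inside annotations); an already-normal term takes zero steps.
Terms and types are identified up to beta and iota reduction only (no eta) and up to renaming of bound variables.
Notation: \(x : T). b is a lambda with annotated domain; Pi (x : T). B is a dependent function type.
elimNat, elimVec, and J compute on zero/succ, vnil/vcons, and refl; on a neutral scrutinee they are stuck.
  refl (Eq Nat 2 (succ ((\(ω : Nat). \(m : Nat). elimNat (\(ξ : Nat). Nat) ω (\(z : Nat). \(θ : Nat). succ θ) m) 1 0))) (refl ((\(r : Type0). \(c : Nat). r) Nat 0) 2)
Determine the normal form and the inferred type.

resulting normal form:
  refl (Eq Nat 2 2) (refl Nat 2)
type:
  Eq (Eq Nat 2 2) (refl Nat 2) (refl Nat 2)
observation: normalization takes exactly 5 steps under the normal-order strategy.


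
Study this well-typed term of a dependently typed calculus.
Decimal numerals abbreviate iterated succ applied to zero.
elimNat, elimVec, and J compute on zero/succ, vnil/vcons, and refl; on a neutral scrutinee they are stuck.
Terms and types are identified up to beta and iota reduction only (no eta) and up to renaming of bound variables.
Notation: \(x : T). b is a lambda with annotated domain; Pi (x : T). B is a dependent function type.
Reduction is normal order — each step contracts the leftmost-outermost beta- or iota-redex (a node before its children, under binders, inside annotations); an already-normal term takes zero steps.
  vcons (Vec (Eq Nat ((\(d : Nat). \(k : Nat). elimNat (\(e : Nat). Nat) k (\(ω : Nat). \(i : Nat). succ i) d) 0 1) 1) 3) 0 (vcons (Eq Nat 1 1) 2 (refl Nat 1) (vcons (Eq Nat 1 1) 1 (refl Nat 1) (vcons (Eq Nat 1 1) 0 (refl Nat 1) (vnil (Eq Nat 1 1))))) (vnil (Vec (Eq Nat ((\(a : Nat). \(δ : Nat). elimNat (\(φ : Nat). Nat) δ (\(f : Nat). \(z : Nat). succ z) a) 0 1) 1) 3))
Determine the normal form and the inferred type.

normal form:
  vcons (Vec (Eq Nat 1 1) 3) 0 (vcons (Eq Nat 1 1) 2 (refl Nat 1) (vcons (Eq Nat 1 1) 1 (refl Nat 1) (vcons (Eq Nat 1 1) 0 (refl Nat 1) (vnil (Eq Nat 1 1))))) (vnil (Vec (Eq Nat 1 1) 3))
the term's type:
  Vec (Vec (Eq Nat 1 1) 3) 1
observation: reduction starts at a beta-redex, and 6 normal-order steps reach the normal form.


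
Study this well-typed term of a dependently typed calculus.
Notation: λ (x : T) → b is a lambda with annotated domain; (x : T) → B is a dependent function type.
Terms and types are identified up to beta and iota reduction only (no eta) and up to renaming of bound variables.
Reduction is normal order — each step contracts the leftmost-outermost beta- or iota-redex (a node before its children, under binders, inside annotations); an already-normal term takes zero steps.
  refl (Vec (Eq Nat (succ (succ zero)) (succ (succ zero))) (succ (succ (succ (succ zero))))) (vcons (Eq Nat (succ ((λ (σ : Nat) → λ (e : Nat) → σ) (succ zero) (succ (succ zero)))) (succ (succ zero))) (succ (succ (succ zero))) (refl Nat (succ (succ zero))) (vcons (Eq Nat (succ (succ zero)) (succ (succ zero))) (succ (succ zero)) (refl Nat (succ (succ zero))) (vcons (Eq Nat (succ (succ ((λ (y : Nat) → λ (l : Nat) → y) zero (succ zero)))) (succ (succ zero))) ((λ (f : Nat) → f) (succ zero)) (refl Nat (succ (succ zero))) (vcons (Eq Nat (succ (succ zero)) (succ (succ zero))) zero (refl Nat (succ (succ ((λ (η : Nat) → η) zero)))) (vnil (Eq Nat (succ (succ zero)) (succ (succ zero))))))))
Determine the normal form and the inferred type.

resulting normal form:
  refl (Vec (Eq Nat (succ (succ zero)) (succ (succ zero))) (succ (succ (succ (succ zero))))) (vcons (Eq Nat (succ (succ zero)) (succ (succ zero))) (succ (succ (succ zero))) (refl Nat (succ (succ zero))) (vcons (Eq Nat (succ (succ zero)) (succ (succ zero))) (succ (succ zero)) (refl Nat (succ (succ zero))) (vcons (Eq Nat (succ (succ zero)) (succ (succ zero))) (succ zero) (refl Nat (succ (succ zero))) (vcons (Eq Nat (succ (succ zero)) (succ (succ zero))) zero (refl Nat (succ (succ zero))) (vnil (Eq Nat (succ (succ zero)) (succ (succ zero))))))))
inferred type:
  Eq (Vec (Eq Nat (succ (succ zero)) (succ (succ zero))) (succ (succ (succ (succ zero))))) (vcons (Eq Nat (succ (succ zero)) (succ (succ zero))) (succ (succ (succ zero))) (refl Nat (succ (succ zero))) (vcons (Eq Nat (succ (succ zero)) (succ (succ zero))) (succ (succ zero)) (refl Nat (succ (succ zero))) (vcons (Eq Nat (succ (succ zero)) (succ (succ zero))) (succ zero) (refl Nat (succ (succ zero))) (vcons (Eq Nat (succ (succ zero)) (succ (succ zero))) zero (refl Nat (succ (succ zero))) (vnil (Eq Nat (succ (succ zero)) (succ (succ zero)))))))) (vcons (Eq Nat (succ (succ zero)) (succ (succ zero))) (succ (succ (succ zero))) (refl Nat (succ (succ zero))) (vcons (Eq Nat (succ (succ zero)) (succ (succ zero))) (succ (succ zero)) (refl Nat (succ (succ zero))) (vcons (Eq Nat (succ (succ zero)) (succ (succ zero))) (succ zero) (refl Nat (succ (succ zero))) (vcons (Eq Nat (succ (succ zero)) (succ (succ zero))) zero (refl Nat (succ (succ zero))) (vnil (Eq Nat (succ (succ zero)) (succ (succ zero))))))))
observation: reduction starts at a beta-redex, and 6 normal-order steps reach the normal form.


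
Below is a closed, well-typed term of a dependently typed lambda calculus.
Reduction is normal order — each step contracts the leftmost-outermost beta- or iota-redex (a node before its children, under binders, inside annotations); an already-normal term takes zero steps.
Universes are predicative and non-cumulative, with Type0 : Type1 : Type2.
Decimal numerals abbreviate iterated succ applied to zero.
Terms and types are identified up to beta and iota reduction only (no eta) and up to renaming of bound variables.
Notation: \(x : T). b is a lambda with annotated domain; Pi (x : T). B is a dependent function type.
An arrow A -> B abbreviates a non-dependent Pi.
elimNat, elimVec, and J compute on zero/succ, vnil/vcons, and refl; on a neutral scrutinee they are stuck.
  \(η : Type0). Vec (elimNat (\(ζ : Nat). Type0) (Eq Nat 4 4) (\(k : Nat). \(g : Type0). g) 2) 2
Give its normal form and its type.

normal form:
  \(η : Type0). Vec (Eq Nat 4 4) 2
the term's type:
  Type0 -> Type0
observation: normalization takes exactly 7 steps under the normal-order strategy.


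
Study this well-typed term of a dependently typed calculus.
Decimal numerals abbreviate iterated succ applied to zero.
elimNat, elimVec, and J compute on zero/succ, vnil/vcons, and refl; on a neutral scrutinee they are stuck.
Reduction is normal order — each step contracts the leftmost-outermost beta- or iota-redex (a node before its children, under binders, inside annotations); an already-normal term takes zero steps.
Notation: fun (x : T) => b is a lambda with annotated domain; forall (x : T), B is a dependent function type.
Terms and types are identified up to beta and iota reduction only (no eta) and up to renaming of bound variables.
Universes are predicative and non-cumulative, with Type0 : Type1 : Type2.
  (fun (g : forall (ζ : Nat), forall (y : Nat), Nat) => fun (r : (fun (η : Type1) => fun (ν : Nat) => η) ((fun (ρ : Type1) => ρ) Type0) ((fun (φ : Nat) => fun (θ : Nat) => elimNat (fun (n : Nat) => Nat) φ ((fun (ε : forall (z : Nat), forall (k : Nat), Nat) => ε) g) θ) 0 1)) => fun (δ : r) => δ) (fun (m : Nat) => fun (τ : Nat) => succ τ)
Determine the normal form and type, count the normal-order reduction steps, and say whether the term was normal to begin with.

resulting normal form:
  fun (g : Type0) => fun (ζ : g) => ζ
type:
  forall (g : Type0), forall (ζ : g), g
steps to reach normal form (normal order): 4
term was already normal: no
first contracted redex: a beta-redex


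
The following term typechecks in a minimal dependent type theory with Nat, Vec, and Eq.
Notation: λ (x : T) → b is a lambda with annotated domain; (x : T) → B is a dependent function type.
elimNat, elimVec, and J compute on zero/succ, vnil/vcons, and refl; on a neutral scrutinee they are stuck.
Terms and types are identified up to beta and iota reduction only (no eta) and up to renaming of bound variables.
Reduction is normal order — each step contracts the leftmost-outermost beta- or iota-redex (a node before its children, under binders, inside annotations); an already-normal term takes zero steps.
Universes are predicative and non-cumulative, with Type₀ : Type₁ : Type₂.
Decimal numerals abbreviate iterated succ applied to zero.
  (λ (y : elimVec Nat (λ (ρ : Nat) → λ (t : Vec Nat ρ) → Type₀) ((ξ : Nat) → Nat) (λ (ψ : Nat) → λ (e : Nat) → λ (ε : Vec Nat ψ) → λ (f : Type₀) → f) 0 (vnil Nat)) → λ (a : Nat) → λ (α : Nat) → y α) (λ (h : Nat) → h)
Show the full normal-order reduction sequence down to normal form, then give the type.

reduction (normal order):
  (λ (y : elimVec Nat (λ (ρ : Nat) → λ (t : Vec Nat ρ) → Type₀) ((ξ : Nat) → Nat) (λ (ψ : Nat) → λ (e : Nat) → λ (ε : Vec Nat ψ) → λ (f : Type₀) → f) 0 (vnil Nat)) → λ (a : Nat) → λ (α : Nat) → y α) (λ (h : Nat) → h)
  ~> λ (y : Nat) → λ (ρ : Nat) → (λ (t : Nat) → t) ρ
  ~> λ (y : Nat) → λ (ρ : Nat) → ρ
type:
  (y : Nat) → (ρ : Nat) → Nat


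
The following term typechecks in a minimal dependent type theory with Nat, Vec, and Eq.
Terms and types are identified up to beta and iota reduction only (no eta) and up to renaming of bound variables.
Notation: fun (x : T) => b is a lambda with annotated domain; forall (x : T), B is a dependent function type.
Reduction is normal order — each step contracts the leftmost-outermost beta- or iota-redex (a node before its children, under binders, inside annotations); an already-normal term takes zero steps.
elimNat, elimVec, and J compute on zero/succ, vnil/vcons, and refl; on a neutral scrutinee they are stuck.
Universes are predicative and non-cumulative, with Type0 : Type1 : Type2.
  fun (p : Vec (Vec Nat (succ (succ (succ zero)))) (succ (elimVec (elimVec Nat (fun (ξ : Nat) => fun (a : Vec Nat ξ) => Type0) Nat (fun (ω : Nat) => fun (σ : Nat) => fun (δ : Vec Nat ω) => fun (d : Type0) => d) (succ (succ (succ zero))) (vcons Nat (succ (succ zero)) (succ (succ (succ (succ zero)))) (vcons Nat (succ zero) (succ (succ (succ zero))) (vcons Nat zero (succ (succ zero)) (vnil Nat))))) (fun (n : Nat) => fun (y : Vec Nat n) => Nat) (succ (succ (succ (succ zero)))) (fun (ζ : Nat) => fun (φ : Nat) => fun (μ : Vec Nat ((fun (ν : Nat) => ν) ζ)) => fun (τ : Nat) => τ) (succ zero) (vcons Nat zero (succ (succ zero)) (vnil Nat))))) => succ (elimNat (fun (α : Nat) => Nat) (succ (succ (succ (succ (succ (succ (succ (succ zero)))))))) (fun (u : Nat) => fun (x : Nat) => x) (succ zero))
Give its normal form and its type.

normal form:
  fun (p : Vec (Vec Nat (succ (succ (succ zero)))) (succ (succ (succ (succ (succ zero)))))) => succ (succ (succ (succ (succ (succ (succ (succ (succ zero))))))))
the term's type:
  forall (p : Vec (Vec Nat (succ (succ (succ zero)))) (succ (succ (succ (succ (succ zero)))))), Nat
observation: 10 normal-order steps normalize the term, beginning with an elimVec iota-redex.


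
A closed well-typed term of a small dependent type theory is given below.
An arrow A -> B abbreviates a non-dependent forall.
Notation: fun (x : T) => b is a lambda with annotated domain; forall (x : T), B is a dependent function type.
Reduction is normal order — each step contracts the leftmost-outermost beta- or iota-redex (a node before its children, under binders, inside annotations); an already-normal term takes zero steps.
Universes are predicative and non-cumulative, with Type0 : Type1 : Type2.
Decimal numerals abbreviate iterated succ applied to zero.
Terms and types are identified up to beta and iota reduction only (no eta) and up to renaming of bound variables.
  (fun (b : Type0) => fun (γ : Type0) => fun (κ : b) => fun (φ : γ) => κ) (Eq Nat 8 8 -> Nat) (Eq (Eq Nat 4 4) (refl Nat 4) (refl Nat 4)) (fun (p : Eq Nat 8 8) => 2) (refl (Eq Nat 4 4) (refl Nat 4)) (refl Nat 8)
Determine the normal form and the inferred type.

resulting normal form:
  2
the term's type:
  Nat
observation: the leftmost-outermost redex is a beta-redex, and normalization takes 5 steps.


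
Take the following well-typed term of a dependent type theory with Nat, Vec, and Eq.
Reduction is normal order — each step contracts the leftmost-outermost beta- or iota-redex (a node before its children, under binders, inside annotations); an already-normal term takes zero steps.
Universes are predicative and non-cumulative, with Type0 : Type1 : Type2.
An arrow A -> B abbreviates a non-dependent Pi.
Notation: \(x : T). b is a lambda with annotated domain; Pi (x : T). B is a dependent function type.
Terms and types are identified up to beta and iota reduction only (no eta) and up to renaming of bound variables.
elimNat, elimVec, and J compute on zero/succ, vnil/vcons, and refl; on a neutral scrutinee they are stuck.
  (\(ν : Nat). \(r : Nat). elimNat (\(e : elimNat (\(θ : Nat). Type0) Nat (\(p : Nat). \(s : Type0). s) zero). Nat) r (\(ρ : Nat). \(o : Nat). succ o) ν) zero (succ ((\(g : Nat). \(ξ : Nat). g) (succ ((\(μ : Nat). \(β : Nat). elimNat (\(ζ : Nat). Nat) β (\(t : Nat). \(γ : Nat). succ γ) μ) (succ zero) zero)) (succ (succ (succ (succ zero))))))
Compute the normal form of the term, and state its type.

reduced normal form:
  succ (succ (succ zero))
type:
  Nat


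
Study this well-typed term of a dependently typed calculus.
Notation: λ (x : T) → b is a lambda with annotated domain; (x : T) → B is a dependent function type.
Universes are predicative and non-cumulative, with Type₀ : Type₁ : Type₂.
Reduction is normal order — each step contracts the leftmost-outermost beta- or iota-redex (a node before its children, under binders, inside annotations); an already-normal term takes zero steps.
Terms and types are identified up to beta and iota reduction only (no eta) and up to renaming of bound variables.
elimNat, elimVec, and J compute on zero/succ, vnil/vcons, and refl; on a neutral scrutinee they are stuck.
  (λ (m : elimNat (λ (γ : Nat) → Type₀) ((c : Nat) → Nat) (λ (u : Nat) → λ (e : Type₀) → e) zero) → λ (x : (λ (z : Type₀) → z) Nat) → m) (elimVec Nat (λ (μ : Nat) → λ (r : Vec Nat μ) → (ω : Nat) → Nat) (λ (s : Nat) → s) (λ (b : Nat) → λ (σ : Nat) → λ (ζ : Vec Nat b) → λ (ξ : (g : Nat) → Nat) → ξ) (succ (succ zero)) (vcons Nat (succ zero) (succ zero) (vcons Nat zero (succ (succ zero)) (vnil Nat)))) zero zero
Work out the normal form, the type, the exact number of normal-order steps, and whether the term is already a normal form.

reduced normal form:
  zero
the term's type:
  Nat
normal-order step count: 14
term was already normal: no
first redex: a beta-redex


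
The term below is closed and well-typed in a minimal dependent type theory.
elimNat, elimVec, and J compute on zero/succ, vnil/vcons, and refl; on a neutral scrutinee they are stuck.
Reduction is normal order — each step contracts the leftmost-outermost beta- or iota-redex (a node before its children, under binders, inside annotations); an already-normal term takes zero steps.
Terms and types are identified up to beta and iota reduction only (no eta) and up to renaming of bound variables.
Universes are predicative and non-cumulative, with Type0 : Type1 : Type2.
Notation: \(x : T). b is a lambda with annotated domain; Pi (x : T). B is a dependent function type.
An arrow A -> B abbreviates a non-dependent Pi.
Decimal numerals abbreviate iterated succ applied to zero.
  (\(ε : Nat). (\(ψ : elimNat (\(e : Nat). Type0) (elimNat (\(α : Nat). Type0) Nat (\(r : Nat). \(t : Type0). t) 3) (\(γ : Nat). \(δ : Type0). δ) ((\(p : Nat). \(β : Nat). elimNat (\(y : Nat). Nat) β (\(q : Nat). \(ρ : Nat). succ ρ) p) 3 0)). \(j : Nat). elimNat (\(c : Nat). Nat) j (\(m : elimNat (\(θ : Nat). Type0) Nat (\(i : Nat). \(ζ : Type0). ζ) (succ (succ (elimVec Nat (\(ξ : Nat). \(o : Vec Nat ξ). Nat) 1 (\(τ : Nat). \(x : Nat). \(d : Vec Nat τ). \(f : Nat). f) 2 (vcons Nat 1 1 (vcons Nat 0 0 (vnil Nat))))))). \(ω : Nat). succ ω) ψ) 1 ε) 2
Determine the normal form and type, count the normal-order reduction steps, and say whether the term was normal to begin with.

resulting normal form:
  3
inferred type:
  Nat
steps to reach normal form (normal order): 7
already normal: no
first redex: a beta-redex


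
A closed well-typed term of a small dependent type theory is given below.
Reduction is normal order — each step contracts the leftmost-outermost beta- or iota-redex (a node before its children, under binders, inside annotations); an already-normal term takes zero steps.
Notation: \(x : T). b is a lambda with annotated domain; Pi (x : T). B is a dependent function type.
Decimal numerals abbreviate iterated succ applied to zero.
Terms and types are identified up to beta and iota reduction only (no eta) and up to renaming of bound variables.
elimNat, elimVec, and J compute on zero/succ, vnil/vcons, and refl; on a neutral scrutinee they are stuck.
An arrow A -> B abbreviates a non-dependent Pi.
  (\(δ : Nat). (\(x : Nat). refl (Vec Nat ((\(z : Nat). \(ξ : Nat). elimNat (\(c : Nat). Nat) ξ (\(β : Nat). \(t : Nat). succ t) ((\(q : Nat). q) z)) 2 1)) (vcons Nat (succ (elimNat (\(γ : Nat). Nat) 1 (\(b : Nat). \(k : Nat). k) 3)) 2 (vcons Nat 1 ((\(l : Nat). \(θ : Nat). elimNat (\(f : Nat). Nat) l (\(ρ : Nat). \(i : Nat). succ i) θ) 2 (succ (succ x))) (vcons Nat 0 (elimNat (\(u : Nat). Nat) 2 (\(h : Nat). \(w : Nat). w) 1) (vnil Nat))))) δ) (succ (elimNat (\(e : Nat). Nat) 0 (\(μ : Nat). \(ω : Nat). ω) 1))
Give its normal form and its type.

reduced normal form:
  refl (Vec Nat 3) (vcons Nat 2 2 (vcons Nat 1 5 (vcons Nat 0 2 (vnil Nat))))
the term's type:
  Eq (Vec Nat 3) (vcons Nat 2 2 (vcons Nat 1 5 (vcons Nat 0 2 (vnil Nat)))) (vcons Nat 2 2 (vcons Nat 1 5 (vcons Nat 0 2 (vnil Nat))))
observation: normalization takes exactly 42 steps under the normal-order strategy.


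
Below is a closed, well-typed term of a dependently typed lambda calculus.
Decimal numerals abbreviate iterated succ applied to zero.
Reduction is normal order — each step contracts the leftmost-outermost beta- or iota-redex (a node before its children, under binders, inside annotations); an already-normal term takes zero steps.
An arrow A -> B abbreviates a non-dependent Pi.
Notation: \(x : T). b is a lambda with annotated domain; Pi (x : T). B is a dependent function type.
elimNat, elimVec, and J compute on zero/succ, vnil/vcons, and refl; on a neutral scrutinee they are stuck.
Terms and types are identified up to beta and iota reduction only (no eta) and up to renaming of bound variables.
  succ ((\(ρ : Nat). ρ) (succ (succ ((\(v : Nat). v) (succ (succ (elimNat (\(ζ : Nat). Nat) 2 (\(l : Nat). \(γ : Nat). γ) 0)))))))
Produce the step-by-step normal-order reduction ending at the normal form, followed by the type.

normal-order reduction sequence:
  succ ((\(ρ : Nat). ρ) (succ (succ ((\(v : Nat). v) (succ (succ (elimNat (\(ζ : Nat). Nat) 2 (\(l : Nat). \(γ : Nat). γ) 0)))))))
  ~> succ (succ (succ ((\(ρ : Nat). ρ) (succ (succ (elimNat (\(v : Nat). Nat) 2 (\(ζ : Nat). \(l : Nat). l) 0))))))
  ~> succ (succ (succ (succ (succ (elimNat (\(ρ : Nat). Nat) 2 (\(v : Nat). \(ζ : Nat). ζ) 0)))))
  ~> 7
the term's type:
  Nat


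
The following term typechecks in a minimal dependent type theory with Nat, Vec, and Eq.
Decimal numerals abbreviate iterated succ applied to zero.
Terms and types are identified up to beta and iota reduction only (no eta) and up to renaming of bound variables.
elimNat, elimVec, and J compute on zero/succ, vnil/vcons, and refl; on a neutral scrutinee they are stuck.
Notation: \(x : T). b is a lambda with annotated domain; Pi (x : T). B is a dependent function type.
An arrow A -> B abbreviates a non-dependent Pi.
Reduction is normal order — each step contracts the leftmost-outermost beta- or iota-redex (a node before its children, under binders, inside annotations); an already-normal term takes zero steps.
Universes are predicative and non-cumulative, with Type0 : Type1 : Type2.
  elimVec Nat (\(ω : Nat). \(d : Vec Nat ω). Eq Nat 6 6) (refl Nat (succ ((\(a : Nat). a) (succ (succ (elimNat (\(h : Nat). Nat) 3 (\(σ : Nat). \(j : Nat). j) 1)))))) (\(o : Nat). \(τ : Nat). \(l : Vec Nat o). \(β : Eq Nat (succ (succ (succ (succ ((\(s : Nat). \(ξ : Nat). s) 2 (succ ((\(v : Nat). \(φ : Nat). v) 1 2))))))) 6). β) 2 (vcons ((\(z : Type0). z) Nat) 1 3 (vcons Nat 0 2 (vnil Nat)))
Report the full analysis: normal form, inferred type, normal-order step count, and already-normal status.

normal form:
  refl Nat 6
type:
  Eq Nat 6 6
normal-order step count: 16
started in normal form: no
first contracted redex: an elimVec iota-redex


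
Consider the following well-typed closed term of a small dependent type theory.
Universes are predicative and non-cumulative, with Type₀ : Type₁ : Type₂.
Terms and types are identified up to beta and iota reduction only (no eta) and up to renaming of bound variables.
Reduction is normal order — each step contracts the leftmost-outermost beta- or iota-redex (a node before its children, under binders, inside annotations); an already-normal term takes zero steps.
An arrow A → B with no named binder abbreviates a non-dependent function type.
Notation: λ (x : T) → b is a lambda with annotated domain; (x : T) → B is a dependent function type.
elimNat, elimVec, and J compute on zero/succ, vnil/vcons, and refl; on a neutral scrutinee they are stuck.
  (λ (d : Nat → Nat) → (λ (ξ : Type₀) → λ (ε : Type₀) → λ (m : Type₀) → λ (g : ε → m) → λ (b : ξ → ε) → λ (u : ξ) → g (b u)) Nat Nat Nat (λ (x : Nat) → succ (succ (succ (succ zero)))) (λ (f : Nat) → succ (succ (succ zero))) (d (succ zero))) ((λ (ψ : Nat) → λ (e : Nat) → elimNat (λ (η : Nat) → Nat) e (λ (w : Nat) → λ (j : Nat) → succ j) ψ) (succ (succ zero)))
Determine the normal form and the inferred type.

reduced normal form:
  succ (succ (succ (succ zero)))
type:
  Nat
observation: contracting a beta-redex first, the term normalizes in 8 steps.


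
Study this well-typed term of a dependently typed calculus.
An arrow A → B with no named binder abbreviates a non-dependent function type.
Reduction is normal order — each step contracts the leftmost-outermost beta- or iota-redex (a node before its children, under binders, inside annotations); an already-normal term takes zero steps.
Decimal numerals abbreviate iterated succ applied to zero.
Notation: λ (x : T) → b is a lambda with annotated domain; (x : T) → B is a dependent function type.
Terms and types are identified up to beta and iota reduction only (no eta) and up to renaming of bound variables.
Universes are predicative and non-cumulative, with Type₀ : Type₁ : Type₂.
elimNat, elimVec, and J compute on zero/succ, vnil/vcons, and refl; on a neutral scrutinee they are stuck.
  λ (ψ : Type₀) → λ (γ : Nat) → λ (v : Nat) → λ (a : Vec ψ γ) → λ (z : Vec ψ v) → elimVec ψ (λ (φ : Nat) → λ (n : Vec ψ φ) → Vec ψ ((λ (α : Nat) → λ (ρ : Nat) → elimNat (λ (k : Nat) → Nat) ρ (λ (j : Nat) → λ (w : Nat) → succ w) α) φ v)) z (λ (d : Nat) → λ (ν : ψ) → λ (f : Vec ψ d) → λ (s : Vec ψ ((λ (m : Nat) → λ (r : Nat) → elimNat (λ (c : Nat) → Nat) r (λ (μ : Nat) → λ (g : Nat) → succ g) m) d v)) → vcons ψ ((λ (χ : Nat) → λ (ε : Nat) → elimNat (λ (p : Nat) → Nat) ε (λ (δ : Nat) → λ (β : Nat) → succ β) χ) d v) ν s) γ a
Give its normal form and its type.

reduced normal form:
  λ (ψ : Type₀) → λ (γ : Nat) → λ (v : Nat) → λ (a : Vec ψ γ) → λ (z : Vec ψ v) → elimVec ψ (λ (φ : Nat) → λ (n : Vec ψ φ) → Vec ψ (elimNat (λ (α : Nat) → Nat) v (λ (ρ : Nat) → λ (k : Nat) → succ k) φ)) z (λ (j : Nat) → λ (w : ψ) → λ (d : Vec ψ j) → λ (ν : Vec ψ (elimNat (λ (f : Nat) → Nat) v (λ (s : Nat) → λ (m : Nat) → succ m) j)) → vcons ψ (elimNat (λ (r : Nat) → Nat) v (λ (c : Nat) → λ (μ : Nat) → succ μ) j) w ν) γ a
inferred type:
  (ψ : Type₀) → (γ : Nat) → (v : Nat) → Vec ψ γ → Vec ψ v → Vec ψ (elimNat (λ (a : Nat) → Nat) v (λ (z : Nat) → λ (φ : Nat) → succ φ) γ)
observation: the first redex contracted is a beta-redex; the normal form is reached in 6 normal-order steps.


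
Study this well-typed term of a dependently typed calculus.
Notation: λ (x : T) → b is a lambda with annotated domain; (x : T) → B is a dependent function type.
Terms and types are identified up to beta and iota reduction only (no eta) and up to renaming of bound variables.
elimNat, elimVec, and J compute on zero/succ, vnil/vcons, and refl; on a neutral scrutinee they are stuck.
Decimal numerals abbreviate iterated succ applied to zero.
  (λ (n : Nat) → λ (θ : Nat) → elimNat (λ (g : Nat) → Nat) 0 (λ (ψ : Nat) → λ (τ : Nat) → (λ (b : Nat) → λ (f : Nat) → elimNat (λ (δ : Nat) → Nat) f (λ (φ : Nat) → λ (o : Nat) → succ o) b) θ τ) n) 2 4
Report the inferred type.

inferred type:
  Nat


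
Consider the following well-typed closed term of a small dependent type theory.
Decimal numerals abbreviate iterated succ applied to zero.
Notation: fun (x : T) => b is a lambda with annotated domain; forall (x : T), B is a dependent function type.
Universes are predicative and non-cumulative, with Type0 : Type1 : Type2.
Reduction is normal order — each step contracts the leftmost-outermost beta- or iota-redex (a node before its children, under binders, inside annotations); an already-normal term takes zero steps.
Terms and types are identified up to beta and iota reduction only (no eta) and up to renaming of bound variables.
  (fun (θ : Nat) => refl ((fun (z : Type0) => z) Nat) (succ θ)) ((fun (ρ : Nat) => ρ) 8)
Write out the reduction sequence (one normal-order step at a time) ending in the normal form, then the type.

normal-order reduction:
  (fun (θ : Nat) => refl ((fun (z : Type0) => z) Nat) (succ θ)) ((fun (ρ : Nat) => ρ) 8)
  ~> refl ((fun (θ : Type0) => θ) Nat) (succ ((fun (z : Nat) => z) 8))
  ~> refl Nat (succ ((fun (θ : Nat) => θ) 8))
  ~> refl Nat 9
type:
  Eq Nat 9 9


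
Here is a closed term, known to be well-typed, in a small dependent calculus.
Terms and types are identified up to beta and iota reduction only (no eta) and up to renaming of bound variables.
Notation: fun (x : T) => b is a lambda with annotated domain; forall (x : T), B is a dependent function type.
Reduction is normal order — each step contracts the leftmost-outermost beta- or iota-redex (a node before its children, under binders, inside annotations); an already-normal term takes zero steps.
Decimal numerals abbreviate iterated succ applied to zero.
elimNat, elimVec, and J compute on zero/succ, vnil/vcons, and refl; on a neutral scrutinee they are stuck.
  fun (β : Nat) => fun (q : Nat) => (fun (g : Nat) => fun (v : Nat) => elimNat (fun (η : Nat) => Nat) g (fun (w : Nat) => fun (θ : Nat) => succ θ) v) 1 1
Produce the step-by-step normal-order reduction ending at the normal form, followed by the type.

reduction (normal order):
  fun (β : Nat) => fun (q : Nat) => (fun (g : Nat) => fun (v : Nat) => elimNat (fun (η : Nat) => Nat) g (fun (w : Nat) => fun (θ : Nat) => succ θ) v) 1 1
  ~> fun (β : Nat) => fun (q : Nat) => (fun (g : Nat) => elimNat (fun (v : Nat) => Nat) 1 (fun (η : Nat) => fun (w : Nat) => succ w) g) 1
  ~> fun (β : Nat) => fun (q : Nat) => elimNat (fun (g : Nat) => Nat) 1 (fun (v : Nat) => fun (η : Nat) => succ η) 1
  ~> fun (β : Nat) => fun (q : Nat) => (fun (g : Nat) => fun (v : Nat) => succ v) 0 (elimNat (fun (η : Nat) => Nat) 1 (fun (w : Nat) => fun (θ : Nat) => succ θ) 0)
  ~> fun (β : Nat) => fun (q : Nat) => (fun (g : Nat) => succ g) (elimNat (fun (v : Nat) => Nat) 1 (fun (η : Nat) => fun (w : Nat) => succ w) 0)
  ~> fun (β : Nat) => fun (q : Nat) => succ (elimNat (fun (g : Nat) => Nat) 1 (fun (v : Nat) => fun (η : Nat) => succ η) 0)
  ~> fun (β : Nat) => fun (q : Nat) => 2
the term's type:
  forall (β : Nat), forall (q : Nat), Nat


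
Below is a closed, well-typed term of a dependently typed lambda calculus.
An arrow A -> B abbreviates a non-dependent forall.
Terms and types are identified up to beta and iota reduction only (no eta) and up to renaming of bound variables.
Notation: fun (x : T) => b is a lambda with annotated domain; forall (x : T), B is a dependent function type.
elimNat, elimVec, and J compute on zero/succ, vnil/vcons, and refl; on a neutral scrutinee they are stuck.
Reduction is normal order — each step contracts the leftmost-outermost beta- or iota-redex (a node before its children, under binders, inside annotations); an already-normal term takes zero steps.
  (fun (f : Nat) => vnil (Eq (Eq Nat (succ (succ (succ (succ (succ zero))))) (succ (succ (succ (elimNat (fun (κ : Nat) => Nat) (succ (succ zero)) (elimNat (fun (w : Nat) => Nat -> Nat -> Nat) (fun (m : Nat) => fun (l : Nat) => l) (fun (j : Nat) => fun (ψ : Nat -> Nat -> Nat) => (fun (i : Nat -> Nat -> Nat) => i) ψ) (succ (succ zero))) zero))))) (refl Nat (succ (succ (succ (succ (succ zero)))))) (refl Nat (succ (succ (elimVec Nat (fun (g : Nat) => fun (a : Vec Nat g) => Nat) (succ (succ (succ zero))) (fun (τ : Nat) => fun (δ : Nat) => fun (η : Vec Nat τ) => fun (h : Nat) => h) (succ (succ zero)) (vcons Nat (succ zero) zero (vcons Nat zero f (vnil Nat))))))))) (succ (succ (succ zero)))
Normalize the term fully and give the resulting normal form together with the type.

reduced normal form:
  vnil (Eq (Eq Nat (succ (succ (succ (succ (succ zero))))) (succ (succ (succ (succ (succ zero)))))) (refl Nat (succ (succ (succ (succ (succ zero)))))) (refl Nat (succ (succ (succ (succ (succ zero)))))))
inferred type:
  Vec (Eq (Eq Nat (succ (succ (succ (succ (succ zero))))) (succ (succ (succ (succ (succ zero)))))) (refl Nat (succ (succ (succ (succ (succ zero)))))) (refl Nat (succ (succ (succ (succ (succ zero))))))) zero


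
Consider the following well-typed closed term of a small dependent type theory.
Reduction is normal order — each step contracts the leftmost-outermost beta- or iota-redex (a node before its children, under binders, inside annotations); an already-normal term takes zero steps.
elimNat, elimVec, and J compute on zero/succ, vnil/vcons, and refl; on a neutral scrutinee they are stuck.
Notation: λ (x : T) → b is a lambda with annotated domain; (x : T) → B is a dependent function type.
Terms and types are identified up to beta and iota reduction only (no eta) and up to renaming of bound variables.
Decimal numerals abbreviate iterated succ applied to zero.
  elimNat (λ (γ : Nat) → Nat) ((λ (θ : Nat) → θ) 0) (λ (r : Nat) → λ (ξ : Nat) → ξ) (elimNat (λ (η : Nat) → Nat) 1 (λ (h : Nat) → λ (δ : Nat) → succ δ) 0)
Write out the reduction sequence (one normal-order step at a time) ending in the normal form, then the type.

reduction (normal order):
  elimNat (λ (γ : Nat) → Nat) ((λ (θ : Nat) → θ) 0) (λ (r : Nat) → λ (ξ : Nat) → ξ) (elimNat (λ (η : Nat) → Nat) 1 (λ (h : Nat) → λ (δ : Nat) → succ δ) 0)
  ~> elimNat (λ (γ : Nat) → Nat) 0 (λ (θ : Nat) → λ (r : Nat) → r) (elimNat (λ (ξ : Nat) → Nat) 1 (λ (η : Nat) → λ (h : Nat) → succ h) 0)
  ~> elimNat (λ (γ : Nat) → Nat) 0 (λ (θ : Nat) → λ (r : Nat) → r) 1
  ~> (λ (γ : Nat) → λ (θ : Nat) → θ) 0 (elimNat (λ (r : Nat) → Nat) 0 (λ (ξ : Nat) → λ (η : Nat) → η) 0)
  ~> (λ (γ : Nat) → γ) (elimNat (λ (θ : Nat) → Nat) 0 (λ (r : Nat) → λ (ξ : Nat) → ξ) 0)
  ~> elimNat (λ (γ : Nat) → Nat) 0 (λ (θ : Nat) → λ (r : Nat) → r) 0
  ~> 0
type:
  Nat


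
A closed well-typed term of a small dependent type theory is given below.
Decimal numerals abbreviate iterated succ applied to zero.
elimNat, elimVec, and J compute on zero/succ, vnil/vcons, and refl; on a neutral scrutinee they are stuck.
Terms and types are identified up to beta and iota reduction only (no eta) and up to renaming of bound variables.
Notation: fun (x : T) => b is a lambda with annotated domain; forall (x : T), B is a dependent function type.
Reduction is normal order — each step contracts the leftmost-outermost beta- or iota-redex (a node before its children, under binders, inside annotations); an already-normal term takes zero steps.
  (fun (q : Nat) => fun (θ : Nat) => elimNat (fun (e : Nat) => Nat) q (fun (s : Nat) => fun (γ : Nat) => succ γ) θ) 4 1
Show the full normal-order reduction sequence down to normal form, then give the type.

reduction (normal order):
  (fun (q : Nat) => fun (θ : Nat) => elimNat (fun (e : Nat) => Nat) q (fun (s : Nat) => fun (γ : Nat) => succ γ) θ) 4 1
  ~> (fun (q : Nat) => elimNat (fun (θ : Nat) => Nat) 4 (fun (e : Nat) => fun (s : Nat) => succ s) q) 1
  ~> elimNat (fun (q : Nat) => Nat) 4 (fun (θ : Nat) => fun (e : Nat) => succ e) 1
  ~> (fun (q : Nat) => fun (θ : Nat) => succ θ) 0 (elimNat (fun (e : Nat) => Nat) 4 (fun (s : Nat) => fun (γ : Nat) => succ γ) 0)
  ~> (fun (q : Nat) => succ q) (elimNat (fun (θ : Nat) => Nat) 4 (fun (e : Nat) => fun (s : Nat) => succ s) 0)
  ~> succ (elimNat (fun (q : Nat) => Nat) 4 (fun (θ : Nat) => fun (e : Nat) => succ e) 0)
  ~> 5
type:
  Nat


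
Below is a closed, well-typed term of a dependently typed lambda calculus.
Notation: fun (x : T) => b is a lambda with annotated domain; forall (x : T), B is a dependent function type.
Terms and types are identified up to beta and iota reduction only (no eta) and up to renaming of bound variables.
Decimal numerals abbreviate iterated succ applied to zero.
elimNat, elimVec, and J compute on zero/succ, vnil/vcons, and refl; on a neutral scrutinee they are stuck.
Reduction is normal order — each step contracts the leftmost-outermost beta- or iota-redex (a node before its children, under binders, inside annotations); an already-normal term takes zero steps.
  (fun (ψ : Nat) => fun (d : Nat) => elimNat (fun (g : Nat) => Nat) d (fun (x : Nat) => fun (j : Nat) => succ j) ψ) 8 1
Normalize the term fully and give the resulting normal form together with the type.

resulting normal form:
  9
the term's type:
  Nat
observation: the leftmost-outermost redex is a beta-redex, and normalization takes 27 steps.


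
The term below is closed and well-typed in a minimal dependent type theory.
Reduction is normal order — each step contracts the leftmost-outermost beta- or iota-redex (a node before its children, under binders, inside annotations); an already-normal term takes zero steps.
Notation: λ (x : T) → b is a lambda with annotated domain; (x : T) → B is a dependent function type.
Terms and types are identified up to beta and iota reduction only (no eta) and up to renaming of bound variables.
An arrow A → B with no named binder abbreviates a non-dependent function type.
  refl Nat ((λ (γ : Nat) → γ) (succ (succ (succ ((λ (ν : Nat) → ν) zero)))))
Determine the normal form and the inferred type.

resulting normal form:
  refl Nat (succ (succ (succ zero)))
inferred type:
  Eq Nat (succ (succ (succ zero))) (succ (succ (succ zero)))


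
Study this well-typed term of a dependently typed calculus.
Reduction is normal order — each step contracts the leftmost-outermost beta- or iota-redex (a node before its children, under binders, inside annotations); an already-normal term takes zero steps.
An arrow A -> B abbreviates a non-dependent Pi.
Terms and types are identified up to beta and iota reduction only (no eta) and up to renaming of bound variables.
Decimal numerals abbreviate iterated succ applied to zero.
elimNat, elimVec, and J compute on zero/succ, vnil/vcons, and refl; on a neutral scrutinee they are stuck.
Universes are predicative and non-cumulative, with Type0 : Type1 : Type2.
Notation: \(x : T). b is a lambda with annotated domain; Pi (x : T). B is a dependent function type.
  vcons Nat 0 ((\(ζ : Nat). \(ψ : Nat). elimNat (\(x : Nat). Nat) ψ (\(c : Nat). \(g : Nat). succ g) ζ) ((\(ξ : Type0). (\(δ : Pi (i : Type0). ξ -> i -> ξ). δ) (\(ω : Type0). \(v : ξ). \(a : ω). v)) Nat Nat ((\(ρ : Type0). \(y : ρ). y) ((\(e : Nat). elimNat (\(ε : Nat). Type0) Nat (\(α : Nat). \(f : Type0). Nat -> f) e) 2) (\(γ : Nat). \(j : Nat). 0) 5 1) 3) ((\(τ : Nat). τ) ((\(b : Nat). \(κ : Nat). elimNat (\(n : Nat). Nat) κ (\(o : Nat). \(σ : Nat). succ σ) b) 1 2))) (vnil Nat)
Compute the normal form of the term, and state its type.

normal form:
  vcons Nat 0 3 (vnil Nat)
type:
  Vec Nat 1
observation: 19 normal-order steps normalize the term, beginning with a beta-redex.


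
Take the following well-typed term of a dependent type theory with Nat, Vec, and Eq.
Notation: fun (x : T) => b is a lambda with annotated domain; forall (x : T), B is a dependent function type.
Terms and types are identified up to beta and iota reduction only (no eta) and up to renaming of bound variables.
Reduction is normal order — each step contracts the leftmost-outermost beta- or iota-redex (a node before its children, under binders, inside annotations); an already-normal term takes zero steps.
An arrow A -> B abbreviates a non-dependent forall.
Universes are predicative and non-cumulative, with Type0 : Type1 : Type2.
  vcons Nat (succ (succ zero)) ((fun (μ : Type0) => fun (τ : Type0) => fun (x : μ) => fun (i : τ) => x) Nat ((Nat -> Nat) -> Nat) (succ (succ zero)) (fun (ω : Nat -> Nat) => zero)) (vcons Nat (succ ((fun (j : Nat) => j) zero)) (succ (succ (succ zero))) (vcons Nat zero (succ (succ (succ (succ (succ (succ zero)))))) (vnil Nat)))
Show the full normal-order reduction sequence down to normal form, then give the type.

normal-order reduction sequence:
  vcons Nat (succ (succ zero)) ((fun (μ : Type0) => fun (τ : Type0) => fun (x : μ) => fun (i : τ) => x) Nat ((Nat -> Nat) -> Nat) (succ (succ zero)) (fun (ω : Nat -> Nat) => zero)) (vcons Nat (succ ((fun (j : Nat) => j) zero)) (succ (succ (succ zero))) (vcons Nat zero (succ (succ (succ (succ (succ (succ zero)))))) (vnil Nat)))
  ~> vcons Nat (succ (succ zero)) ((fun (μ : Type0) => fun (τ : Nat) => fun (x : μ) => τ) ((Nat -> Nat) -> Nat) (succ (succ zero)) (fun (i : Nat -> Nat) => zero)) (vcons Nat (succ ((fun (ω : Nat) => ω) zero)) (succ (succ (succ zero))) (vcons Nat zero (succ (succ (succ (succ (succ (succ zero)))))) (vnil Nat)))
  ~> vcons Nat (succ (succ zero)) ((fun (μ : Nat) => fun (τ : (Nat -> Nat) -> Nat) => μ) (succ (succ zero)) (fun (x : Nat -> Nat) => zero)) (vcons Nat (succ ((fun (i : Nat) => i) zero)) (succ (succ (succ zero))) (vcons Nat zero (succ (succ (succ (succ (succ (succ zero)))))) (vnil Nat)))
  ~> vcons Nat (succ (succ zero)) ((fun (μ : (Nat -> Nat) -> Nat) => succ (succ zero)) (fun (τ : Nat -> Nat) => zero)) (vcons Nat (succ ((fun (x : Nat) => x) zero)) (succ (succ (succ zero))) (vcons Nat zero (succ (succ (succ (succ (succ (succ zero)))))) (vnil Nat)))
  ~> vcons Nat (succ (succ zero)) (succ (succ zero)) (vcons Nat (succ ((fun (μ : Nat) => μ) zero)) (succ (succ (succ zero))) (vcons Nat zero (succ (succ (succ (succ (succ (succ zero)))))) (vnil Nat)))
  ~> vcons Nat (succ (succ zero)) (succ (succ zero)) (vcons Nat (succ zero) (succ (succ (succ zero))) (vcons Nat zero (succ (succ (succ (succ (succ (succ zero)))))) (vnil Nat)))
type:
  Vec Nat (succ (succ (succ zero)))
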